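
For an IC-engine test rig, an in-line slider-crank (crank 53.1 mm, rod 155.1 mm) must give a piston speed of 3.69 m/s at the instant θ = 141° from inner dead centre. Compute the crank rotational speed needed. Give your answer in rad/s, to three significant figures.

152

For an in-line slider-crank, |v_piston| = rω|sinθ|·[1 + r cosθ/√(L² − r² sin²θ)].
With r = 0.0531 m, L = 0.1551 m, θ = 141°: the bracketed kinematic factor |dx/dθ| = 0.024312 m.
ω = v/|dx/dθ| = 3.69/0.024312 = 151.78 rad/s.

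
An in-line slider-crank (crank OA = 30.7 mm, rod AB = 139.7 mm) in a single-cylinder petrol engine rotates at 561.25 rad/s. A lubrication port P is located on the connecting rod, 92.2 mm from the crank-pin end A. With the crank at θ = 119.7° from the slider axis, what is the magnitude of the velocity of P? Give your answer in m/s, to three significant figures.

14.2

ω = 561.2 rad/s.  Crank-pin speed |V_A| = rω = 17.23 m/s, perpendicular to OA.
Rod angle: sinφ = −(r/L) sinθ ⇒ φ = -11.005°; ω_rod = −rω cosθ/√(L²−r²sin²θ) = +62.254 rad/s.
V_P = V_A + ω_rod × AP, with AP = 0.0922 m along the rod.
Components: V_Px = −rω sinθ − a·ω_rod·sinφ = -13.871 m/s;  V_Py = rω cosθ + a·ω_rod·cosφ = -2.9027 m/s.
|V_P| = √(V_Px² + V_Py²) = 14.172 m/s.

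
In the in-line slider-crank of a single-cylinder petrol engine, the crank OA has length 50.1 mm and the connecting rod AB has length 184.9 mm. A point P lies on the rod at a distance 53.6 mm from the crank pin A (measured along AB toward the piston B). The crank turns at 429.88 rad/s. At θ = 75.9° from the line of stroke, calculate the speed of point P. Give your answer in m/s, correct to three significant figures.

ω = 429.9 rad/s.  Crank-pin speed |V_A| = rω = 21.537 m/s, perpendicular to OA.
Rod angle: sinφ = −(r/L) sinθ ⇒ φ = -15.236°; ω_rod = −rω cosθ/√(L²−r²sin²θ) = -29.41 rad/s.
V_P = V_A + ω_rod × AP, with AP = 0.0536 m along the rod.
Components: V_Px = −rω sinθ − a·ω_rod·sinφ = -21.302 m/s;  V_Py = rω cosθ + a·ω_rod·cosφ = +3.7258 m/s.
|V_P| = √(V_Px² + V_Py²) = 21.626 m/s.

21.6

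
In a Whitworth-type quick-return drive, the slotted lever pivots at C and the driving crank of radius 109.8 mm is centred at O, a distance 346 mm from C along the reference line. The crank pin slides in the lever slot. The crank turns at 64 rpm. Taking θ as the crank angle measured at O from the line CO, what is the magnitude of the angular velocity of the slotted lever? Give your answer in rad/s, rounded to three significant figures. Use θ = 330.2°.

ω = 6.702 rad/s (from 64 rpm).
Crank pin A relative to C: A = (d + r cosθ, r sinθ); lever angle φ = atan2(r sinθ, d + r cosθ).
Differentiating tanφ: φ̇ = rω(d cosθ + r)/(d² + r² + 2dr cosθ).
d² + r² + 2dr cosθ = |CA|² = 0.197706 m²;  d cosθ + r = +0.41005 m.
|ω_lever| = |0.1098·6.702·+0.41005| / 0.197706 = 1.5262 rad/s.

1.53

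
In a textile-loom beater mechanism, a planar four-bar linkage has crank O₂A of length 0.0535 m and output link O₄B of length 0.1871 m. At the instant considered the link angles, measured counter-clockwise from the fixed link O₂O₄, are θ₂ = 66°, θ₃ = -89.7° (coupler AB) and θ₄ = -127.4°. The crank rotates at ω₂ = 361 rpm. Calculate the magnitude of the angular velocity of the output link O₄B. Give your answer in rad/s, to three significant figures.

ω₂ = 37.8 rad/s (from 361 rpm).
Differentiating the loop-closure r₂e^{iθ₂}+r₃e^{iθ₃}=r₁+r₄e^{iθ₄} gives r₂ω₂e^{iθ₂}+r₃ω₃e^{iθ₃}=r₄ω₄e^{iθ₄}.
Eliminating the other unknown: ω₄ = r₂ω₂ sin(θ₂−θ₃) / [r₄ sin(θ₄−θ₃)].
Numerator sine = +0.41151; denominator sine = -0.61153.
Result = 0.0535·37.8·(+0.41151) / (0.1871·(-0.61153)) = -7.2742 rad/s; magnitude 7.2742 rad/s.

7.27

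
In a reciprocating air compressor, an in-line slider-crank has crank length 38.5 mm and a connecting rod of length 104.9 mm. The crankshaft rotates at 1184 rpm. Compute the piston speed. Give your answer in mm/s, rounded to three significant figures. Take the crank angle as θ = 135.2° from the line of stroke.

2460

ω = 2π·1184/60 = 124 rad/s
For an in-line slider-crank, x = r cosθ + √(L² − r² sin²θ), so v = −rω sinθ·[1 + r cosθ/√(L² − r² sin²θ)].
With r = 0.0385 m, L = 0.1049 m, θ = 135.2°: √(L² − r² sin²θ) = 0.10133 m.
v = −0.0385·124·0.70463·[1 + 0.0385·-0.70957/0.10133] = -2.4568 m/s.
|v| = 2.4568 m/s = 2456.8 mm/s.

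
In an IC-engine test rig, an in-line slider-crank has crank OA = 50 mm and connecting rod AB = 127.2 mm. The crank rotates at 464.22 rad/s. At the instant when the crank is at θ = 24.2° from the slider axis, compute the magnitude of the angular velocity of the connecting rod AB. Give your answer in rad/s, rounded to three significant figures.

169

ω = 464.2 rad/s
The rod makes angle φ with the slider axis where L sinφ = r sinθ; differentiating, L cosφ·φ̇ = r ω cosθ.
L cosφ = √(L² − r² sin²θ) = 0.12554 m.
|ω_rod| = r ω |cosθ| / √(L² − r² sin²θ) = 0.05·464.2·0.91212/0.12554 = 168.64 rad/s.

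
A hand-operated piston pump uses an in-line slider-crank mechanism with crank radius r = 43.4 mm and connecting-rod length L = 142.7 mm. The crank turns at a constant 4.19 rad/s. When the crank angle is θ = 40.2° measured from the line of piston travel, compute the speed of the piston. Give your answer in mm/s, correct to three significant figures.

145

ω = 4.19 rad/s
For an in-line slider-crank, x = r cosθ + √(L² − r² sin²θ), so v = −rω sinθ·[1 + r cosθ/√(L² − r² sin²θ)].
With r = 0.0434 m, L = 0.1427 m, θ = 40.2°: √(L² − r² sin²θ) = 0.13992 m.
v = −0.0434·4.19·0.64546·[1 + 0.0434·0.76380/0.13992] = -0.14518 m/s.
|v| = 0.14518 m/s = 145.18 mm/s.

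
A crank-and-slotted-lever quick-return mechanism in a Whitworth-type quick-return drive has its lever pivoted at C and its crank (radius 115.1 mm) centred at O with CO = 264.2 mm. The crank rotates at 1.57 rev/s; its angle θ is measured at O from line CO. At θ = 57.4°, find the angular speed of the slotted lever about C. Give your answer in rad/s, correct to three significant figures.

2.52

ω = 9.865 rad/s (from 1.57 rev/s).
Crank pin A relative to C: A = (d + r cosθ, r sinθ); lever angle φ = atan2(r sinθ, d + r cosθ).
Differentiating tanφ: φ̇ = rω(d cosθ + r)/(d² + r² + 2dr cosθ).
d² + r² + 2dr cosθ = |CA|² = 0.115817 m²;  d cosθ + r = +0.25744 m.
|ω_lever| = |0.1151·9.865·+0.25744| / 0.115817 = 2.5239 rad/s.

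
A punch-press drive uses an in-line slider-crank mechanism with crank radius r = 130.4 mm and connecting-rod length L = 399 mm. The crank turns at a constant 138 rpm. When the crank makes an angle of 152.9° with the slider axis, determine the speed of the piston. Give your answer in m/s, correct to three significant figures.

ω = 2π·138/60 = 14.45 rad/s
For an in-line slider-crank, x = r cosθ + √(L² − r² sin²θ), so v = −rω sinθ·[1 + r cosθ/√(L² − r² sin²θ)].
With r = 0.1304 m, L = 0.399 m, θ = 152.9°: √(L² − r² sin²θ) = 0.39455 m.
v = −0.1304·14.45·0.45554·[1 + 0.1304·-0.89021/0.39455] = -0.60588 m/s.
|v| = 0.60588 m/s.

0.606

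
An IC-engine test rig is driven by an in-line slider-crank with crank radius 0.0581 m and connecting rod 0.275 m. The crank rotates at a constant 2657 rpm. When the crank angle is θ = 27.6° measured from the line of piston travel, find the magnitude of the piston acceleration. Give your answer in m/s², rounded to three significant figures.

ω = 2π·2657/60 = 278.2 rad/s
x(θ) = r cosθ + √(L² − r² sin²θ); with ω constant, a = ω²·d²x/dθ².
d²x/dθ² = −r cosθ − r²(cos2θ)/√u − r⁴ sin²2θ/(4u^{3/2}),  u = L² − r² sin²θ = 0.0749004 m².
Substituting r = 0.0581 m, L = 0.275 m, θ = 27.6°: d²x/dθ² = -0.058621 m.
a = ω²·d²x/dθ² = (278.2)²·(-0.058621) = -4538.3 m/s²;  |a| = 4538.3 m/s².

4540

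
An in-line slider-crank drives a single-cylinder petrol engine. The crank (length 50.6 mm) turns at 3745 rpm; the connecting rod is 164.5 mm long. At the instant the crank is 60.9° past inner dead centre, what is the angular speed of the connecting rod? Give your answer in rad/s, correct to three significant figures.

60.9

ω = 392.2 rad/s (converted from 3745 rpm).
The rod makes angle φ with the slider axis where L sinφ = r sinθ; differentiating, L cosφ·φ̇ = r ω cosθ.
L cosφ = √(L² − r² sin²θ) = 0.15845 m.
|ω_rod| = r ω |cosθ| / √(L² − r² sin²θ) = 0.0506·392.2·0.48634/0.15845 = 60.909 rad/s.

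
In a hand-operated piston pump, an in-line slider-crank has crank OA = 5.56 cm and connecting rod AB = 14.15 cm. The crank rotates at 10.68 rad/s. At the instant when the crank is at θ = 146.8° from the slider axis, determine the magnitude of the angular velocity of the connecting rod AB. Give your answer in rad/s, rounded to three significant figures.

3.60

ω = 10.68 rad/s
The rod makes angle φ with the slider axis where L sinφ = r sinθ; differentiating, L cosφ·φ̇ = r ω cosθ.
L cosφ = √(L² − r² sin²θ) = 0.13819 m.
|ω_rod| = r ω |cosθ| / √(L² − r² sin²θ) = 0.0556·10.68·0.83676/0.13819 = 3.5957 rad/s.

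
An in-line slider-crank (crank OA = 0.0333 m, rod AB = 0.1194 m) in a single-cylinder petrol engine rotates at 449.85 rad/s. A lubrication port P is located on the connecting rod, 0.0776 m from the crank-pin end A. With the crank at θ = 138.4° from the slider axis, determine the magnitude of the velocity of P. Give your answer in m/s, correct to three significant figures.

ω = 449.9 rad/s.  Crank-pin speed |V_A| = rω = 14.98 m/s, perpendicular to OA.
Rod angle: sinφ = −(r/L) sinθ ⇒ φ = -10.671°; ω_rod = −rω cosθ/√(L²−r²sin²θ) = +95.47 rad/s.
V_P = V_A + ω_rod × AP, with AP = 0.0776 m along the rod.
Components: V_Px = −rω sinθ − a·ω_rod·sinφ = -8.5738 m/s;  V_Py = rω cosθ + a·ω_rod·cosφ = -3.9216 m/s.
|V_P| = √(V_Px² + V_Py²) = 9.4281 m/s.

9.43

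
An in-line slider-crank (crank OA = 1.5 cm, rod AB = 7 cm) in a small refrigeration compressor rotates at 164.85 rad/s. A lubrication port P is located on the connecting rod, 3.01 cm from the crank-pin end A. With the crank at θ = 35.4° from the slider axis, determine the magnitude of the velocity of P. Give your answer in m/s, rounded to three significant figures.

ω = 164.8 rad/s.  Crank-pin speed |V_A| = rω = 2.4728 m/s, perpendicular to OA.
Rod angle: sinφ = −(r/L) sinθ ⇒ φ = -7.131°; ω_rod = −rω cosθ/√(L²−r²sin²θ) = -29.019 rad/s.
V_P = V_A + ω_rod × AP, with AP = 0.0301 m along the rod.
Components: V_Px = −rω sinθ − a·ω_rod·sinφ = -1.5408 m/s;  V_Py = rω cosθ + a·ω_rod·cosφ = +1.1489 m/s.
|V_P| = √(V_Px² + V_Py²) = 1.922 m/s.

1.92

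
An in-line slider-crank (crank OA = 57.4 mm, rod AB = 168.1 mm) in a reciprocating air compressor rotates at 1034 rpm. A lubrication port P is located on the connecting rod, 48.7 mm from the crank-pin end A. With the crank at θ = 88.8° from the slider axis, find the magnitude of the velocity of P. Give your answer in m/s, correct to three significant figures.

ω = 108.3 rad/s.  Crank-pin speed |V_A| = rω = 6.2153 m/s, perpendicular to OA.
Rod angle: sinφ = −(r/L) sinθ ⇒ φ = -19.961°; ω_rod = −rω cosθ/√(L²−r²sin²θ) = -0.82381 rad/s.
V_P = V_A + ω_rod × AP, with AP = 0.0487 m along the rod.
Components: V_Px = −rω sinθ − a·ω_rod·sinφ = -6.2276 m/s;  V_Py = rω cosθ + a·ω_rod·cosφ = +0.092454 m/s.
|V_P| = √(V_Px² + V_Py²) = 6.2283 m/s.

6.23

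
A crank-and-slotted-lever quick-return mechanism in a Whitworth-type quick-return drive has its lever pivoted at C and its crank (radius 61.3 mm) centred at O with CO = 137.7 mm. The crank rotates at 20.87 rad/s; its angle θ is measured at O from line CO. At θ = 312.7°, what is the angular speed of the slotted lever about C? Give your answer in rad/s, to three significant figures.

5.79

ω = 20.87 rad/s
Crank pin A relative to C: A = (d + r cosθ, r sinθ); lever angle φ = atan2(r sinθ, d + r cosθ).
Differentiating tanφ: φ̇ = rω(d cosθ + r)/(d² + r² + 2dr cosθ).
d² + r² + 2dr cosθ = |CA|² = 0.0341677 m²;  d cosθ + r = +0.15468 m.
|ω_lever| = |0.0613·20.87·+0.15468| / 0.0341677 = 5.7917 rad/s.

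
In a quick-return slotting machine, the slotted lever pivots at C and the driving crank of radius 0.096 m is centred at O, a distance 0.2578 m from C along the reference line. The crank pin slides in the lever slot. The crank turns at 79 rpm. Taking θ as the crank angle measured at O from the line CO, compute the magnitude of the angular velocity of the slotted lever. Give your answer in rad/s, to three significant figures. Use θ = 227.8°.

1.44

ω = 8.273 rad/s (from 79 rpm).
Crank pin A relative to C: A = (d + r cosθ, r sinθ); lever angle φ = atan2(r sinθ, d + r cosθ).
Differentiating tanφ: φ̇ = rω(d cosθ + r)/(d² + r² + 2dr cosθ).
d² + r² + 2dr cosθ = |CA|² = 0.0424283 m²;  d cosθ + r = -0.07717 m.
|ω_lever| = |0.096·8.273·-0.07717| / 0.0424283 = 1.4445 rad/s.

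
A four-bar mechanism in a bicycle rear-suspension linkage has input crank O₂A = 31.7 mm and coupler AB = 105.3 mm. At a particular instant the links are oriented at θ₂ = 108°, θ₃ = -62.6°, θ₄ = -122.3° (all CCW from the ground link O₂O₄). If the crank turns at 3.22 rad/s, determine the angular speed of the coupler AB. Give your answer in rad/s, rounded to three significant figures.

0.864

ω₂ = 3.22 rad/s
Differentiating the loop-closure r₂e^{iθ₂}+r₃e^{iθ₃}=r₁+r₄e^{iθ₄} gives r₂ω₂e^{iθ₂}+r₃ω₃e^{iθ₃}=r₄ω₄e^{iθ₄}.
Eliminating the other unknown: ω₃ = r₂ω₂ sin(θ₄−θ₂) / [r₃ sin(θ₃−θ₄)].
Numerator sine = +0.76940; denominator sine = +0.86340.
Result = 0.0317·3.22·(+0.76940) / (0.1053·(+0.86340)) = +0.86383 rad/s; magnitude 0.86383 rad/s.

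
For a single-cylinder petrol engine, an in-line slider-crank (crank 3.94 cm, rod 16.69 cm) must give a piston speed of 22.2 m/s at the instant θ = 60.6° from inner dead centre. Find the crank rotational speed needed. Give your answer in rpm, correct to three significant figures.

For an in-line slider-crank, |v_piston| = rω|sinθ|·[1 + r cosθ/√(L² − r² sin²θ)].
With r = 0.0394 m, L = 0.1669 m, θ = 60.6°: the bracketed kinematic factor |dx/dθ| = 0.038391 m.
ω = v/|dx/dθ| = 22.2/0.038391 = 578.27 rad/s.
N = 60ω/(2π) = 5522 rpm.

5520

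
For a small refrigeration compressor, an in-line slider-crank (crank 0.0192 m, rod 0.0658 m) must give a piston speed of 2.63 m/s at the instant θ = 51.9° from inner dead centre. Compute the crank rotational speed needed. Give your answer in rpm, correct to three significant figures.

1400

For an in-line slider-crank, |v_piston| = rω|sinθ|·[1 + r cosθ/√(L² − r² sin²θ)].
With r = 0.0192 m, L = 0.0658 m, θ = 51.9°: the bracketed kinematic factor |dx/dθ| = 0.017904 m.
ω = v/|dx/dθ| = 2.63/0.017904 = 146.89 rad/s.
N = 60ω/(2π) = 1402.7 rpm.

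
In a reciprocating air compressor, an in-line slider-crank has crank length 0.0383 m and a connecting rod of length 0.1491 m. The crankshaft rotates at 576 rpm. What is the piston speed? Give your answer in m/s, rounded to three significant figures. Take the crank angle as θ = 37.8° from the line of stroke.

1.71

ω = 2π·576/60 = 60.32 rad/s
For an in-line slider-crank, x = r cosθ + √(L² − r² sin²θ), so v = −rω sinθ·[1 + r cosθ/√(L² − r² sin²θ)].
With r = 0.0383 m, L = 0.1491 m, θ = 37.8°: √(L² − r² sin²θ) = 0.14724 m.
v = −0.0383·60.32·0.61291·[1 + 0.0383·0.79016/0.14724] = -1.707 m/s.
|v| = 1.707 m/s.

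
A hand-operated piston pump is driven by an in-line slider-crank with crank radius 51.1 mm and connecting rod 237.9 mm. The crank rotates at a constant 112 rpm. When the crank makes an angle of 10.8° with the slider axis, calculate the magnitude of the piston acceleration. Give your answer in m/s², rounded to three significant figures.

8.31

ω = 2π·112/60 = 11.73 rad/s
x(θ) = r cosθ + √(L² − r² sin²θ); with ω constant, a = ω²·d²x/dθ².
d²x/dθ² = −r cosθ − r²(cos2θ)/√u − r⁴ sin²2θ/(4u^{3/2}),  u = L² − r² sin²θ = 0.0565047 m².
Substituting r = 0.0511 m, L = 0.2379 m, θ = 10.8°: d²x/dθ² = -0.060426 m.
a = ω²·d²x/dθ² = (11.73)²·(-0.060426) = -8.3122 m/s²;  |a| = 8.3122 m/s².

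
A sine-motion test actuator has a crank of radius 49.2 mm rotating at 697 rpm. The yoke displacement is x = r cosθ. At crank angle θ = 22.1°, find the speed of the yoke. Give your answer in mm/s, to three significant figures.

ω = 72.99 rad/s (from 697 rpm).
x = r cosθ ⇒ ẋ = −rω sinθ.
|v| = rω|sinθ| = 0.0492·72.99·|sin 22.1°| = 1.3511 m/s = 1351.1 mm/s.

1350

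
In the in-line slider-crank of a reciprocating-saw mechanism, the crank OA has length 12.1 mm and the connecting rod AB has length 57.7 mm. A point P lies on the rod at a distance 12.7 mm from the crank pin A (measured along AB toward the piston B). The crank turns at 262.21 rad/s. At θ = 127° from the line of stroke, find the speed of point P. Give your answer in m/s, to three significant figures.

2.88

ω = 262.2 rad/s.  Crank-pin speed |V_A| = rω = 3.1727 m/s, perpendicular to OA.
Rod angle: sinφ = −(r/L) sinθ ⇒ φ = -9.641°; ω_rod = −rω cosθ/√(L²−r²sin²θ) = +33.566 rad/s.
V_P = V_A + ω_rod × AP, with AP = 0.0127 m along the rod.
Components: V_Px = −rω sinθ − a·ω_rod·sinφ = -2.4625 m/s;  V_Py = rω cosθ + a·ω_rod·cosφ = -1.4891 m/s.
|V_P| = √(V_Px² + V_Py²) = 2.8777 m/s.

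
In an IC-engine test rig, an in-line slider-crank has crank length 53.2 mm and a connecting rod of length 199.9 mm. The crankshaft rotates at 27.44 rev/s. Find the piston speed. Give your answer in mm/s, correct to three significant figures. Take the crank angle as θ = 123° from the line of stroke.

ω = 2π·27.4 = 172.4 rad/s
For an in-line slider-crank, x = r cosθ + √(L² − r² sin²θ), so v = −rω sinθ·[1 + r cosθ/√(L² − r² sin²θ)].
With r = 0.0532 m, L = 0.1999 m, θ = 123°: √(L² − r² sin²θ) = 0.19486 m.
v = −0.0532·172.4·0.83867·[1 + 0.0532·-0.54464/0.19486] = -6.5486 m/s.
|v| = 6.5486 m/s = 6548.6 mm/s.

6550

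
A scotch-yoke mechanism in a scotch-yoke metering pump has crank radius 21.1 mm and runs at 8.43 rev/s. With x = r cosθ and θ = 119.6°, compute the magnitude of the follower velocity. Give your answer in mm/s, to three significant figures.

972

ω = 52.97 rad/s (from 8.43 rev/s).
x = r cosθ ⇒ ẋ = −rω sinθ.
|v| = rω|sinθ| = 0.0211·52.97·|sin 119.6°| = 0.97176 m/s = 971.76 mm/s.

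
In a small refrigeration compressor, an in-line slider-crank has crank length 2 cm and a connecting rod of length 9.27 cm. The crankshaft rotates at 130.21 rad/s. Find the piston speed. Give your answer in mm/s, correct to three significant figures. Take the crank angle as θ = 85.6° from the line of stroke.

ω = 130.2 rad/s
For an in-line slider-crank, x = r cosθ + √(L² − r² sin²θ), so v = −rω sinθ·[1 + r cosθ/√(L² − r² sin²θ)].
With r = 0.02 m, L = 0.0927 m, θ = 85.6°: √(L² − r² sin²θ) = 0.09053 m.
v = −0.02·130.2·0.99705·[1 + 0.02·0.07672/0.09053] = -2.6405 m/s.
|v| = 2.6405 m/s = 2640.5 mm/s.

2640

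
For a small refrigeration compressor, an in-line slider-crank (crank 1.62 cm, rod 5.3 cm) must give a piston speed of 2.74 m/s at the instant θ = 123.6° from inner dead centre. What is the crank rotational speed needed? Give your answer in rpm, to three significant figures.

For an in-line slider-crank, |v_piston| = rω|sinθ|·[1 + r cosθ/√(L² − r² sin²θ)].
With r = 0.0162 m, L = 0.053 m, θ = 123.6°: the bracketed kinematic factor |dx/dθ| = 0.011133 m.
ω = v/|dx/dθ| = 2.74/0.011133 = 246.11 rad/s.
N = 60ω/(2π) = 2350.2 rpm.

2350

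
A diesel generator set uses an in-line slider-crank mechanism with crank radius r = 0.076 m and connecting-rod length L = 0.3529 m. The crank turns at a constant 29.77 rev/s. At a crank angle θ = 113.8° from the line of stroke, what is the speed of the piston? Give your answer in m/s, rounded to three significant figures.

11.9

ω = 2π·29.8 = 187.1 rad/s
For an in-line slider-crank, x = r cosθ + √(L² − r² sin²θ), so v = −rω sinθ·[1 + r cosθ/√(L² − r² sin²θ)].
With r = 0.076 m, L = 0.3529 m, θ = 113.8°: √(L² − r² sin²θ) = 0.34598 m.
v = −0.076·187.1·0.91496·[1 + 0.076·-0.40355/0.34598] = -11.854 m/s.
|v| = 11.854 m/s.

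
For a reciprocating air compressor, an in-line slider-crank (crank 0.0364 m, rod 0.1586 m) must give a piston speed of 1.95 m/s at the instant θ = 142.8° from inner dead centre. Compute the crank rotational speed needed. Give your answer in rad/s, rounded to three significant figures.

109

For an in-line slider-crank, |v_piston| = rω|sinθ|·[1 + r cosθ/√(L² − r² sin²θ)].
With r = 0.0364 m, L = 0.1586 m, θ = 142.8°: the bracketed kinematic factor |dx/dθ| = 0.017945 m.
ω = v/|dx/dθ| = 1.95/0.017945 = 108.67 rad/s.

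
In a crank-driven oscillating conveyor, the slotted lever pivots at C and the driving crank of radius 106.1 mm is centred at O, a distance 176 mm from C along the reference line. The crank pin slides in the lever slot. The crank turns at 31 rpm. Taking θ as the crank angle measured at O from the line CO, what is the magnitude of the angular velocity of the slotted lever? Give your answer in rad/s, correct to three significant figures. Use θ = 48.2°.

ω = 3.246 rad/s (from 31 rpm).
Crank pin A relative to C: A = (d + r cosθ, r sinθ); lever angle φ = atan2(r sinθ, d + r cosθ).
Differentiating tanφ: φ̇ = rω(d cosθ + r)/(d² + r² + 2dr cosθ).
d² + r² + 2dr cosθ = |CA|² = 0.0671263 m²;  d cosθ + r = +0.22341 m.
|ω_lever| = |0.1061·3.246·+0.22341| / 0.0671263 = 1.1463 rad/s.

1.15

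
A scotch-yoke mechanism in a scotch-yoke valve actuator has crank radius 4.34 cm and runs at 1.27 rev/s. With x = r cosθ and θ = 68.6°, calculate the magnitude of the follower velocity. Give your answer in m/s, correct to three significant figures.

ω = 7.98 rad/s (from 1.27 rev/s).
x = r cosθ ⇒ ẋ = −rω sinθ.
|v| = rω|sinθ| = 0.0434·7.98·|sin 68.6°| = 0.32244 m/s.

0.322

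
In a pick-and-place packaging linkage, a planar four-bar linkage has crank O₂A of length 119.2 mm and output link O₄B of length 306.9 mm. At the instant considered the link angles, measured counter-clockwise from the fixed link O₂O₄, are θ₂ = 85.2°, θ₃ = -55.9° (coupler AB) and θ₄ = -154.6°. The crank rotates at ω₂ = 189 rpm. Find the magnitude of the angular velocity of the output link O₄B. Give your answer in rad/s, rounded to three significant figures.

4.88

ω₂ = 19.79 rad/s (from 189 rpm).
Differentiating the loop-closure r₂e^{iθ₂}+r₃e^{iθ₃}=r₁+r₄e^{iθ₄} gives r₂ω₂e^{iθ₂}+r₃ω₃e^{iθ₃}=r₄ω₄e^{iθ₄}.
Eliminating the other unknown: ω₄ = r₂ω₂ sin(θ₂−θ₃) / [r₄ sin(θ₄−θ₃)].
Numerator sine = +0.62796; denominator sine = -0.98849.
Result = 0.1192·19.79·(+0.62796) / (0.3069·(-0.98849)) = -4.8835 rad/s; magnitude 4.8835 rad/s.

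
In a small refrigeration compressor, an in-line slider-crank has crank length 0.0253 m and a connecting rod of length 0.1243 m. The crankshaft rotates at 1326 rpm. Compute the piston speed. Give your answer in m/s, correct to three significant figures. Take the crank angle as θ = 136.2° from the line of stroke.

ω = 2π·1326/60 = 138.9 rad/s
For an in-line slider-crank, x = r cosθ + √(L² − r² sin²θ), so v = −rω sinθ·[1 + r cosθ/√(L² − r² sin²θ)].
With r = 0.0253 m, L = 0.1243 m, θ = 136.2°: √(L² − r² sin²θ) = 0.12306 m.
v = −0.0253·138.9·0.69214·[1 + 0.0253·-0.72176/0.12306] = -2.0708 m/s.
|v| = 2.0708 m/s.

2.07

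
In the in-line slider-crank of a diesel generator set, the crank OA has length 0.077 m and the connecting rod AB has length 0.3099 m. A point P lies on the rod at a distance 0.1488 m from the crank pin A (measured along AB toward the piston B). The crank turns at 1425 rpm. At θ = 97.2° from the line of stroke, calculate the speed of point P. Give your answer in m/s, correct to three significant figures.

ω = 149.2 rad/s.  Crank-pin speed |V_A| = rω = 11.49 m/s, perpendicular to OA.
Rod angle: sinφ = −(r/L) sinθ ⇒ φ = -14.271°; ω_rod = −rω cosθ/√(L²−r²sin²θ) = +4.795 rad/s.
V_P = V_A + ω_rod × AP, with AP = 0.1488 m along the rod.
Components: V_Px = −rω sinθ − a·ω_rod·sinφ = -11.224 m/s;  V_Py = rω cosθ + a·ω_rod·cosφ = -0.74864 m/s.
|V_P| = √(V_Px² + V_Py²) = 11.249 m/s.

11.2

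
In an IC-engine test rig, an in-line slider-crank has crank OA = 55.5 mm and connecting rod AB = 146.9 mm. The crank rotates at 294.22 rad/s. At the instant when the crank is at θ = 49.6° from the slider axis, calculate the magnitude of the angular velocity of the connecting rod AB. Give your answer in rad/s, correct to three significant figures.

ω = 294.2 rad/s
The rod makes angle φ with the slider axis where L sinφ = r sinθ; differentiating, L cosφ·φ̇ = r ω cosθ.
L cosφ = √(L² − r² sin²θ) = 0.14069 m.
|ω_rod| = r ω |cosθ| / √(L² − r² sin²θ) = 0.0555·294.2·0.64812/0.14069 = 75.225 rad/s.

75.2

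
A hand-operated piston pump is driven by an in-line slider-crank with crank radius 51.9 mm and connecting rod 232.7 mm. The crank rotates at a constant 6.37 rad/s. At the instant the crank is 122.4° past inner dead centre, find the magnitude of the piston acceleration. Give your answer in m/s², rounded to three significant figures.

ω = 6.37 rad/s
x(θ) = r cosθ + √(L² − r² sin²θ); with ω constant, a = ω²·d²x/dθ².
d²x/dθ² = −r cosθ − r²(cos2θ)/√u − r⁴ sin²2θ/(4u^{3/2}),  u = L² − r² sin²θ = 0.052229 m².
Substituting r = 0.0519 m, L = 0.2327 m, θ = 122.4°: d²x/dθ² = +0.032703 m.
a = ω²·d²x/dθ² = (6.37)²·(+0.032703) = +1.327 m/s²;  |a| = 1.327 m/s².

1.33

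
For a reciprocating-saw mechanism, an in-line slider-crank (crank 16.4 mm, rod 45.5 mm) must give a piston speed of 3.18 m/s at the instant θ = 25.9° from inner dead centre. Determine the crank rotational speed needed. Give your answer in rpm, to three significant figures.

3190

For an in-line slider-crank, |v_piston| = rω|sinθ|·[1 + r cosθ/√(L² − r² sin²θ)].
With r = 0.0164 m, L = 0.0455 m, θ = 25.9°: the bracketed kinematic factor |dx/dθ| = 0.0095156 m.
ω = v/|dx/dθ| = 3.18/0.0095156 = 334.19 rad/s.
N = 60ω/(2π) = 3191.3 rpm.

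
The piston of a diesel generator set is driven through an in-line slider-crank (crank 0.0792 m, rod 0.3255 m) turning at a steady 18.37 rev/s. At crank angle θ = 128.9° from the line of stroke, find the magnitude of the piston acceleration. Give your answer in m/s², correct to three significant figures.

ω = 2π·18.4 = 115.4 rad/s
x(θ) = r cosθ + √(L² − r² sin²θ); with ω constant, a = ω²·d²x/dθ².
d²x/dθ² = −r cosθ − r²(cos2θ)/√u − r⁴ sin²2θ/(4u^{3/2}),  u = L² − r² sin²θ = 0.102151 m².
Substituting r = 0.0792 m, L = 0.3255 m, θ = 128.9°: d²x/dθ² = +0.053594 m.
a = ω²·d²x/dθ² = (115.4)²·(+0.053594) = +714 m/s²;  |a| = 714 m/s².

714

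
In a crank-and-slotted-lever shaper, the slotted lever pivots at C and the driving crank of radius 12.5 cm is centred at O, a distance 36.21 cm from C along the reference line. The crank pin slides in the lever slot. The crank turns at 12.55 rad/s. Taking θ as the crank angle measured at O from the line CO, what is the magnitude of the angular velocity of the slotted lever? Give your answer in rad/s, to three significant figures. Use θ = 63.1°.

2.41

ω = 12.55 rad/s
Crank pin A relative to C: A = (d + r cosθ, r sinθ); lever angle φ = atan2(r sinθ, d + r cosθ).
Differentiating tanφ: φ̇ = rω(d cosθ + r)/(d² + r² + 2dr cosθ).
d² + r² + 2dr cosθ = |CA|² = 0.187698 m²;  d cosθ + r = +0.28883 m.
|ω_lever| = |0.125·12.55·+0.28883| / 0.187698 = 2.414 rad/s.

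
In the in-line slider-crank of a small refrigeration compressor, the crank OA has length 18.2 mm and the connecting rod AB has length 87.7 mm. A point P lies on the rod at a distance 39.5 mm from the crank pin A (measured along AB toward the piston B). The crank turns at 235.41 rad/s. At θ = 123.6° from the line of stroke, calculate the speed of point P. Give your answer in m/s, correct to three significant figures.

3.62

ω = 235.4 rad/s.  Crank-pin speed |V_A| = rω = 4.2845 m/s, perpendicular to OA.
Rod angle: sinφ = −(r/L) sinθ ⇒ φ = -9.954°; ω_rod = −rω cosθ/√(L²−r²sin²θ) = +27.448 rad/s.
V_P = V_A + ω_rod × AP, with AP = 0.0395 m along the rod.
Components: V_Px = −rω sinθ − a·ω_rod·sinφ = -3.3812 m/s;  V_Py = rω cosθ + a·ω_rod·cosφ = -1.3031 m/s.
|V_P| = √(V_Px² + V_Py²) = 3.6236 m/s.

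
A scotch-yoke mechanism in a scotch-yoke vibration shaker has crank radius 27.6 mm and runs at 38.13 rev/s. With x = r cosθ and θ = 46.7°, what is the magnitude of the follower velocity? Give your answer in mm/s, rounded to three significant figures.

4810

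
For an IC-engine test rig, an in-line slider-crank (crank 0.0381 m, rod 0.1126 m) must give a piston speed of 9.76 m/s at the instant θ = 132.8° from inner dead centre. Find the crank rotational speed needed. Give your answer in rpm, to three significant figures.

For an in-line slider-crank, |v_piston| = rω|sinθ|·[1 + r cosθ/√(L² − r² sin²θ)].
With r = 0.0381 m, L = 0.1126 m, θ = 132.8°: the bracketed kinematic factor |dx/dθ| = 0.021321 m.
ω = v/|dx/dθ| = 9.76/0.021321 = 457.78 rad/s.
N = 60ω/(2π) = 4371.4 rpm.

4370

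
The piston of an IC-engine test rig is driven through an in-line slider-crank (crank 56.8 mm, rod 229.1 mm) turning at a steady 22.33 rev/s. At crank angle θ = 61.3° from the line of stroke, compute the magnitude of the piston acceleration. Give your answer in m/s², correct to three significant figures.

387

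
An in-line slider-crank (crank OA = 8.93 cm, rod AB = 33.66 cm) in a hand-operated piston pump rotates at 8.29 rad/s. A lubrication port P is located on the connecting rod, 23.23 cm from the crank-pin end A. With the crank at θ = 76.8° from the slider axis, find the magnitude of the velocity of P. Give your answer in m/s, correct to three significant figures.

ω = 8.29 rad/s.  Crank-pin speed |V_A| = rω = 0.7403 m/s, perpendicular to OA.
Rod angle: sinφ = −(r/L) sinθ ⇒ φ = -14.969°; ω_rod = −rω cosθ/√(L²−r²sin²θ) = -0.51986 rad/s.
V_P = V_A + ω_rod × AP, with AP = 0.2323 m along the rod.
Components: V_Px = −rω sinθ − a·ω_rod·sinφ = -0.75193 m/s;  V_Py = rω cosθ + a·ω_rod·cosφ = +0.052382 m/s.
|V_P| = √(V_Px² + V_Py²) = 0.75375 m/s.

0.754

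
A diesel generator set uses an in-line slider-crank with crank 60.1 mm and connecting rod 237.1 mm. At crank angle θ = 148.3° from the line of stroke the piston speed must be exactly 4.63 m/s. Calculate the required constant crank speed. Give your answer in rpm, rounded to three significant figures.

1790

For an in-line slider-crank, |v_piston| = rω|sinθ|·[1 + r cosθ/√(L² − r² sin²θ)].
With r = 0.0601 m, L = 0.2371 m, θ = 148.3°: the bracketed kinematic factor |dx/dθ| = 0.024709 m.
ω = v/|dx/dθ| = 4.63/0.024709 = 187.38 rad/s.
N = 60ω/(2π) = 1789.4 rpm.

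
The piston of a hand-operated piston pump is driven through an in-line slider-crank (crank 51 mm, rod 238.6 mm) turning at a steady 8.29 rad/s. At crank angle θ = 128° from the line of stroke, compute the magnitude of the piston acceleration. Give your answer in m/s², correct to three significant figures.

ω = 8.29 rad/s
x(θ) = r cosθ + √(L² − r² sin²θ); with ω constant, a = ω²·d²x/dθ².
d²x/dθ² = −r cosθ − r²(cos2θ)/√u − r⁴ sin²2θ/(4u^{3/2}),  u = L² − r² sin²θ = 0.0553148 m².
Substituting r = 0.051 m, L = 0.2386 m, θ = 128°: d²x/dθ² = +0.033952 m.
a = ω²·d²x/dθ² = (8.29)²·(+0.033952) = +2.3333 m/s²;  |a| = 2.3333 m/s².

2.33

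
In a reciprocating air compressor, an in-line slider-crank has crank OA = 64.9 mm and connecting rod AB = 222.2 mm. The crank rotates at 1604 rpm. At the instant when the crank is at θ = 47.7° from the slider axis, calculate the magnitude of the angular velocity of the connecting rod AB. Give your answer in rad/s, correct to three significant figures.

ω = 168 rad/s (converted from 1604 rpm).
The rod makes angle φ with the slider axis where L sinφ = r sinθ; differentiating, L cosφ·φ̇ = r ω cosθ.
L cosφ = √(L² − r² sin²θ) = 0.21695 m.
|ω_rod| = r ω |cosθ| / √(L² − r² sin²θ) = 0.0649·168·0.67301/0.21695 = 33.817 rad/s.

33.8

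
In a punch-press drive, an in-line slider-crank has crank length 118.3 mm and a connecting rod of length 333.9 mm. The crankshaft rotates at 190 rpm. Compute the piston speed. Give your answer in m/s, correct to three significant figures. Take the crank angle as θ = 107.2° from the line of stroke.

ω = 2π·190/60 = 19.9 rad/s
For an in-line slider-crank, x = r cosθ + √(L² − r² sin²θ), so v = −rω sinθ·[1 + r cosθ/√(L² − r² sin²θ)].
With r = 0.1183 m, L = 0.3339 m, θ = 107.2°: √(L² − r² sin²θ) = 0.31419 m.
v = −0.1183·19.9·0.95528·[1 + 0.1183·-0.29571/0.31419] = -1.9982 m/s.
|v| = 1.9982 m/s.

2.00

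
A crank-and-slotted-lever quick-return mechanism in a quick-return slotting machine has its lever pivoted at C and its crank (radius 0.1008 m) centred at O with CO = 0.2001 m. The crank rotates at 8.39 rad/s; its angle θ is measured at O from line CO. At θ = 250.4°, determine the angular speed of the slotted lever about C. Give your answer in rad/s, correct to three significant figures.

0.777

ω = 8.39 rad/s
Crank pin A relative to C: A = (d + r cosθ, r sinθ); lever angle φ = atan2(r sinθ, d + r cosθ).
Differentiating tanφ: φ̇ = rω(d cosθ + r)/(d² + r² + 2dr cosθ).
d² + r² + 2dr cosθ = |CA|² = 0.0366685 m²;  d cosθ + r = +0.033676 m.
|ω_lever| = |0.1008·8.39·+0.033676| / 0.0366685 = 0.7767 rad/s.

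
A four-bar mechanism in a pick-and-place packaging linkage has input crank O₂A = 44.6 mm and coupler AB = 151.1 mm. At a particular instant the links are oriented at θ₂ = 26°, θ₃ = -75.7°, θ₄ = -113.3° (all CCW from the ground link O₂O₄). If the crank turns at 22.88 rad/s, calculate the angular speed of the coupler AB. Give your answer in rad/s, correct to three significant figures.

7.22

ω₂ = 22.88 rad/s
Differentiating the loop-closure r₂e^{iθ₂}+r₃e^{iθ₃}=r₁+r₄e^{iθ₄} gives r₂ω₂e^{iθ₂}+r₃ω₃e^{iθ₃}=r₄ω₄e^{iθ₄}.
Eliminating the other unknown: ω₃ = r₂ω₂ sin(θ₄−θ₂) / [r₃ sin(θ₃−θ₄)].
Numerator sine = -0.65210; denominator sine = +0.61015.
Result = 0.0446·22.88·(-0.65210) / (0.1511·(+0.61015)) = -7.2178 rad/s; magnitude 7.2178 rad/s.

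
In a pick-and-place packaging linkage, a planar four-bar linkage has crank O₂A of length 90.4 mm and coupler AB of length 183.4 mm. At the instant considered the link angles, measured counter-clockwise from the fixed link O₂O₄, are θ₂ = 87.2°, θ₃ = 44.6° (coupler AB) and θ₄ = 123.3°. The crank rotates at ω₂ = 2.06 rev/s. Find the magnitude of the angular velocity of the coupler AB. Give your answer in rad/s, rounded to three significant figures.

3.83

ω₂ = 12.94 rad/s (from 2.06 rev/s).
Differentiating the loop-closure r₂e^{iθ₂}+r₃e^{iθ₃}=r₁+r₄e^{iθ₄} gives r₂ω₂e^{iθ₂}+r₃ω₃e^{iθ₃}=r₄ω₄e^{iθ₄}.
Eliminating the other unknown: ω₃ = r₂ω₂ sin(θ₄−θ₂) / [r₃ sin(θ₃−θ₄)].
Numerator sine = +0.58920; denominator sine = -0.98061.
Result = 0.0904·12.94·(+0.58920) / (0.1834·(-0.98061)) = -3.8333 rad/s; magnitude 3.8333 rad/s.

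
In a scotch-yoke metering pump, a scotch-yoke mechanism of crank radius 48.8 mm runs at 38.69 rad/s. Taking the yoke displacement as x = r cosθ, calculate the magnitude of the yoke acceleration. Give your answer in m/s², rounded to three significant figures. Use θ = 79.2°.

13.7

ω = 38.69 rad/s
x = r cosθ ⇒ ẍ = −rω² cosθ (ω constant).
|a| = rω²|cosθ| = 0.0488·(38.69)²·|cos 79.2°| = 13.688 m/s².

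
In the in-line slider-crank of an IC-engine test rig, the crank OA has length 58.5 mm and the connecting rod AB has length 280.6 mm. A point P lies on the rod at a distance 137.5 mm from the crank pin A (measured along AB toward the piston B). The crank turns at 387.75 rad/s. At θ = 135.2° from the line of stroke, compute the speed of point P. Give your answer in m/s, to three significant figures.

ω = 387.8 rad/s.  Crank-pin speed |V_A| = rω = 22.683 m/s, perpendicular to OA.
Rod angle: sinφ = −(r/L) sinθ ⇒ φ = -8.448°; ω_rod = −rω cosθ/√(L²−r²sin²θ) = +57.99 rad/s.
V_P = V_A + ω_rod × AP, with AP = 0.1375 m along the rod.
Components: V_Px = −rω sinθ − a·ω_rod·sinφ = -14.812 m/s;  V_Py = rω cosθ + a·ω_rod·cosφ = -8.2083 m/s.
|V_P| = √(V_Px² + V_Py²) = 16.934 m/s.

16.9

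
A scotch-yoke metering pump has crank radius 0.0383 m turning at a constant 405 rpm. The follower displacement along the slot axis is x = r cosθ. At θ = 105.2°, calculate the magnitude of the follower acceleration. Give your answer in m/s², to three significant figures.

18.1

ω = 42.41 rad/s (from 405 rpm).
x = r cosθ ⇒ ẍ = −rω² cosθ (ω constant).
|a| = rω²|cosθ| = 0.0383·(42.41)²·|cos 105.2°| = 18.063 m/s².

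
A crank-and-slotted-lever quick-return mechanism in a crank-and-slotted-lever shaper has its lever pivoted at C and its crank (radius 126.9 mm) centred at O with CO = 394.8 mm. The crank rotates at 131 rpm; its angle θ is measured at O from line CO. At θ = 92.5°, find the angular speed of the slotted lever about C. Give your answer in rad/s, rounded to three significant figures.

1.14

ω = 13.72 rad/s (from 131 rpm).
Crank pin A relative to C: A = (d + r cosθ, r sinθ); lever angle φ = atan2(r sinθ, d + r cosθ).
Differentiating tanφ: φ̇ = rω(d cosθ + r)/(d² + r² + 2dr cosθ).
d² + r² + 2dr cosθ = |CA|² = 0.1676 m²;  d cosθ + r = +0.10968 m.
|ω_lever| = |0.1269·13.72·+0.10968| / 0.1676 = 1.1392 rad/s.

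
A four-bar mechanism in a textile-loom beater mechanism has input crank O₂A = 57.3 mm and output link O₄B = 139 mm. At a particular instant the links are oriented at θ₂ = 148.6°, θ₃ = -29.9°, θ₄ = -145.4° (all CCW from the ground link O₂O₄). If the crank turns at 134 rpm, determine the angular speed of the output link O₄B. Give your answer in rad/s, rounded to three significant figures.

ω₂ = 14.03 rad/s (from 134 rpm).
Differentiating the loop-closure r₂e^{iθ₂}+r₃e^{iθ₃}=r₁+r₄e^{iθ₄} gives r₂ω₂e^{iθ₂}+r₃ω₃e^{iθ₃}=r₄ω₄e^{iθ₄}.
Eliminating the other unknown: ω₄ = r₂ω₂ sin(θ₂−θ₃) / [r₄ sin(θ₄−θ₃)].
Numerator sine = +0.02618; denominator sine = -0.90259.
Result = 0.0573·14.03·(+0.02618) / (0.139·(-0.90259)) = -0.16777 rad/s; magnitude 0.16777 rad/s.

0.168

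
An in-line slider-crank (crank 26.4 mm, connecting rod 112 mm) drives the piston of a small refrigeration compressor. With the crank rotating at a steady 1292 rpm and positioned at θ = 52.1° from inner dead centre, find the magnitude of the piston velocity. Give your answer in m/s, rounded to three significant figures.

3.23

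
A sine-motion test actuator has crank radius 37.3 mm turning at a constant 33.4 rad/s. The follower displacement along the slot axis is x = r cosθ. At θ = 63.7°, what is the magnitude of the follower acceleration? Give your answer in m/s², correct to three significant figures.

18.4

ω = 33.4 rad/s
x = r cosθ ⇒ ẍ = −rω² cosθ (ω constant).
|a| = rω²|cosθ| = 0.0373·(33.4)²·|cos 63.7°| = 18.436 m/s².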